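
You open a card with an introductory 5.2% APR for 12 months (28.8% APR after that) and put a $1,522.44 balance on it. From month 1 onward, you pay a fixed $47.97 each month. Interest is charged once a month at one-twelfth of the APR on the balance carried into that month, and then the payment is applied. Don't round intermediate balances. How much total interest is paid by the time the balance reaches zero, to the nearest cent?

Promo months 1–12 at r₀ = 5.2%/12 = 0.00433333; months 13+ at r₁ = 28.8%/12 = 0.024.
After month 12: iterate B ← B·(1+r₀) − $47.97 for 12 months → $1,013.96.
Then at r₁ with $47.97/mo: n₂ = −ln(1 − r₁·B/P)/ln(1+r₁) ≈ 29.85 → 30 more payments.
Total paid = 41·$47.97 + $40.67 = $2,007.44; interest = $2,007.44 − $1,522.44 = $485.00.

$485.00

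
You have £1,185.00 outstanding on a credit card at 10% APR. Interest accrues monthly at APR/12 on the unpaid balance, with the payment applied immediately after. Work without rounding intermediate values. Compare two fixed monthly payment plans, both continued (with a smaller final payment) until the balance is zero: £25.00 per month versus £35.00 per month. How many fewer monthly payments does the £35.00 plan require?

21 fewer payments

Monthly rate r = 10%/12 = 0.833333% = 0.00833333.
At £25.00/mo: n = ⌈−ln(1 − rB₀/P)/ln(1+r)⌉ = 61 payments (last £13.88); total interest = total paid − £1,185.00 = £328.88.
At £35.00/mo: 40 payments (last £33.04); total interest £213.04.
Payments saved = 61 − 40 = 21.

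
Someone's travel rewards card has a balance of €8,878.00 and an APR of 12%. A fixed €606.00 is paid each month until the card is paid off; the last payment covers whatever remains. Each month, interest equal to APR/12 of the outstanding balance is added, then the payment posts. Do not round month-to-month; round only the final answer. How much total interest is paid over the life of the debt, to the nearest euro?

Monthly rate r = 12%/12 = 1% = 0.01.
Payoff takes n = ⌈−ln(1 − rB₀/P)/ln(1+r)⌉ = ⌈15.920⌉ = 16 payments; the last is €557.89.
Total paid = 15·€606.00 + €557.89 = €9,647.89.
Total interest = total paid − principal = €9,647.89 − €8,878.00 = €769.89.

€770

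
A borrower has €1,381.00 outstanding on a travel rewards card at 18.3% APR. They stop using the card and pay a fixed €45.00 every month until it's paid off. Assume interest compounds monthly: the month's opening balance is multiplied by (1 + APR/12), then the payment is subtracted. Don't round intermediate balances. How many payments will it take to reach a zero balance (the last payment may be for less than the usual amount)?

42 months

Monthly rate r = 18.3%/12 = 1.525% = 0.01525.
Recurrence: B ← B·(1+r) − €45.00.
Month 1: interest €21.06; balance after payment €1,357.06.
Month 2: interest €20.70; balance after payment €1,332.76.
Closed form: n = −ln(1 − rB₀/P)/ln(1+r) = −ln(0.53199)/ln(1.01525) ≈ 41.700, so the balance reaches zero during payment 42.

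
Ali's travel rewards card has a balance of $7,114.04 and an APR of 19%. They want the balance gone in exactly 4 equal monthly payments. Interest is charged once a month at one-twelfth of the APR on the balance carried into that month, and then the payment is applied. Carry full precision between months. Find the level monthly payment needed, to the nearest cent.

Monthly rate r = 19%/12 = 1.58333% = 0.0158333.
Level-payment amortization: P = B₀·r / (1 − (1+r)^(−n)) = 7114.04·0.0158333 / (1 − 1.01583^(−4)).
Denominator 1 − (1+r)^(−4) = 0.0609036302.
P = 112.639 / 0.0609036302 ≈ 1849.46.

$1,849.46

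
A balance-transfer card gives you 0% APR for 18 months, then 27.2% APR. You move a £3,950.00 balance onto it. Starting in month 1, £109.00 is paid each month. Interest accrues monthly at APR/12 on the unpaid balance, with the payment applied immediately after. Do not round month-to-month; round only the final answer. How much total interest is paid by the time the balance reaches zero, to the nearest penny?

Promo months 1–18 at r₀ = 0%/12 = 0; months 19+ at r₁ = 27.2%/12 = 0.0226667.
After month 18 (no interest yet): B = £3,950.00 − 18·£109.00 = £1,988.00.
Then at r₁ with £109.00/mo: n₂ = −ln(1 − r₁·B/P)/ln(1+r₁) ≈ 23.80 → 24 more payments.
Total paid = 41·£109.00 + £87.30 = £4,556.30; interest = £4,556.30 − £3,950.00 = £606.30.

£606.30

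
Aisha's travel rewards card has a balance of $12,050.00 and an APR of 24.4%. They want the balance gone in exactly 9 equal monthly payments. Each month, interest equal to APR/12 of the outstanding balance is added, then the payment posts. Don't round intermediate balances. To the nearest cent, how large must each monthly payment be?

Monthly rate r = 24.4%/12 = 2.03333% = 0.0203333.
Level-payment amortization: P = B₀·r / (1 − (1+r)^(−n)) = 12050.00·0.0203333 / (1 − 1.02033^(−9)).
Denominator 1 − (1+r)^(−9) = 0.165701763.
P = 245.017 / 0.165701763 ≈ 1478.66.

$1,478.66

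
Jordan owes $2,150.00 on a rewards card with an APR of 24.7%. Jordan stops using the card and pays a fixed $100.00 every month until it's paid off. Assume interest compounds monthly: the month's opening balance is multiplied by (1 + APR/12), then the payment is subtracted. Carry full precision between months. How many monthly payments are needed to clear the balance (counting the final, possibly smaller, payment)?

Monthly rate r = 24.7%/12 = 2.05833% = 0.0205833.
Recurrence: B ← B·(1+r) − $100.00.
Month 1: interest $44.25; balance after payment $2,094.25.
Month 2: interest $43.11; balance after payment $2,037.36.
Closed form: n = −ln(1 − rB₀/P)/ln(1+r) = −ln(0.55746)/ln(1.02058) ≈ 28.682, so the balance reaches zero during payment 29.

29 payments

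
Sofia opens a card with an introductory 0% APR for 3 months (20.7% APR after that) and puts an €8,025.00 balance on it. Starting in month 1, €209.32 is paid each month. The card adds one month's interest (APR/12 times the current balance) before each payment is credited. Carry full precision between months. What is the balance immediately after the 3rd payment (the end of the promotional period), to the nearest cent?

Promo months 1–3 at r₀ = 0%/12 = 0; months 4+ at r₁ = 20.7%/12 = 0.01725.
After month 3 (no interest yet): B = €8,025.00 − 3·€209.32 = €7,397.04.

€7,397.04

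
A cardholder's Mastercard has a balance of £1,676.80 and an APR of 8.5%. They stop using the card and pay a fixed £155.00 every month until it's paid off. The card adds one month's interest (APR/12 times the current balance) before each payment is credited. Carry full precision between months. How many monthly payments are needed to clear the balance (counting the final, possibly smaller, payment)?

Monthly rate r = 8.5%/12 = 0.708333% = 0.00708333.
Recurrence: B ← B·(1+r) − £155.00.
Month 1: interest £11.88; balance after payment £1,533.68.
Month 2: interest £10.86; balance after payment £1,389.54.
Closed form: n = −ln(1 − rB₀/P)/ln(1+r) = −ln(0.92337)/ln(1.00708) ≈ 11.295, so the balance reaches zero during payment 12.

12 payments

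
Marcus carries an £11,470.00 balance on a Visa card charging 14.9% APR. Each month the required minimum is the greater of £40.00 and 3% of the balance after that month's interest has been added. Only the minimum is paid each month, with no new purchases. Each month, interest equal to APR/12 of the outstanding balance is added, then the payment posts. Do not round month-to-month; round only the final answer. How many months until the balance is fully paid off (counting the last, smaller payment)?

Monthly rate r = 14.9%/12 = 1.24167% = 0.0124167.
While 3% of the post-interest balance exceeds £40.00, each month B ← (B·(1+r))·(1 − 0.03), i.e. B shrinks by the factor (1+r)·0.97 = 0.98204.
This holds for months 1–120. Entering month 121 the balance is £1,304.02; 3% of the post-interest balance is now below £40.00, so the flat £40.00 minimum applies from here.
From month 121 a fixed £40.00 at rate r clears £1,304.02 in 43 more payments. Total: 120 + 43 = 163 months.

163 months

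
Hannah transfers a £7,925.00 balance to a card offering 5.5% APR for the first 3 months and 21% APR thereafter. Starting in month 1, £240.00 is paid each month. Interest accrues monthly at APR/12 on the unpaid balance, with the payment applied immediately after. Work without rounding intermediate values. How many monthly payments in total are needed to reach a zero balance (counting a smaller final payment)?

Promo months 1–3 at r₀ = 5.5%/12 = 0.00458333; months 4+ at r₁ = 21%/12 = 0.0175.
After month 3: iterate B ← B·(1+r₀) − £240.00 for 3 months → £7,311.16.
Then at r₁ with £240.00/mo: n₂ = −ln(1 − r₁·B/P)/ln(1+r₁) ≈ 43.90 → 44 more payments.

47 months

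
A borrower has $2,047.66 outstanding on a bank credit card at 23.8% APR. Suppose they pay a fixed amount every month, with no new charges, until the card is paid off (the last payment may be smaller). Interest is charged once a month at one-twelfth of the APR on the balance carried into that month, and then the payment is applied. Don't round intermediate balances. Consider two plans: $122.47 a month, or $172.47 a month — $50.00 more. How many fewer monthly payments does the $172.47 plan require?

7 fewer payments

Monthly rate r = 23.8%/12 = 1.98333% = 0.0198333.
At $122.47/mo: n = ⌈−ln(1 − rB₀/P)/ln(1+r)⌉ = 21 payments (last $63.25); total interest = total paid − $2,047.66 = $464.99.
At $172.47/mo: 14 payments (last $116.18); total interest $310.63.
Payments saved = 21 − 14 = 7.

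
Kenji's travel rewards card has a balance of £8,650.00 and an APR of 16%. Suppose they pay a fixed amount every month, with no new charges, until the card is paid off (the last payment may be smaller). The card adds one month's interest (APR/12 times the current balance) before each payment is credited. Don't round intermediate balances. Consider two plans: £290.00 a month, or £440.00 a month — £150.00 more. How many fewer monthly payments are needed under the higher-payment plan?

Monthly rate r = 16%/12 = 1.33333% = 0.0133333.
At £290.00/mo: n = ⌈−ln(1 − rB₀/P)/ln(1+r)⌉ = 39 payments (last £81.02); total interest = total paid − £8,650.00 = £2,451.02.
At £440.00/mo: 23 payments (last £418.06); total interest £1,448.06.
Payments saved = 39 − 23 = 16.

16 fewer payments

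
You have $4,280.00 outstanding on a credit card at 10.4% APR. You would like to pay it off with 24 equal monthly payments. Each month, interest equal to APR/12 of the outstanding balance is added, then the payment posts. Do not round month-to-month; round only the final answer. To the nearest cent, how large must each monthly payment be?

Monthly rate r = 10.4%/12 = 0.866667% = 0.00866667.
Level-payment amortization: P = B₀·r / (1 − (1+r)^(−n)) = 4280.00·0.00866667 / (1 − 1.00867^(−24)).
Denominator 1 − (1+r)^(−24) = 0.18706477.
P = 37.0933 / 0.18706477 ≈ 198.29.

$198.29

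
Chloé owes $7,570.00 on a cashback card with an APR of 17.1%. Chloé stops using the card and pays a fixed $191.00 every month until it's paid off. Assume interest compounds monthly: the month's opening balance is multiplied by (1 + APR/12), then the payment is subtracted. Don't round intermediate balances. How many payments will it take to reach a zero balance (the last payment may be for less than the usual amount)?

59 months

Monthly rate r = 17.1%/12 = 1.425% = 0.01425.
Recurrence: B ← B·(1+r) − $191.00.
Month 1: interest $107.87; balance after payment $7,486.87.
Month 2: interest $106.69; balance after payment $7,402.56.
Closed form: n = −ln(1 − rB₀/P)/ln(1+r) = −ln(0.43522)/ln(1.01425) ≈ 58.794, so the balance reaches zero during payment 59.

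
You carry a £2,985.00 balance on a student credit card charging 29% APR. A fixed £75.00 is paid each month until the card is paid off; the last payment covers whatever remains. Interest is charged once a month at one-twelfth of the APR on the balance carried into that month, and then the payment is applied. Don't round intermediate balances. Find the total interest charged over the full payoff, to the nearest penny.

Monthly rate r = 29%/12 = 2.41667% = 0.0241667.
Payoff takes n = ⌈−ln(1 − rB₀/P)/ln(1+r)⌉ = ⌈136.763⌉ = 137 payments; the last is £57.36.
Total paid = 136·£75.00 + £57.36 = £10,257.36.
Total interest = total paid − principal = £10,257.36 − £2,985.00 = £7,272.36.

£7,272.36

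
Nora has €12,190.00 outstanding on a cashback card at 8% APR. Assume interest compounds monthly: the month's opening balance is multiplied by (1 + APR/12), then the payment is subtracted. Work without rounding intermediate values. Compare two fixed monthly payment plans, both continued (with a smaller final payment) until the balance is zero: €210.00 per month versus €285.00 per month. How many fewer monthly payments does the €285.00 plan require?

23 fewer payments

Monthly rate r = 8%/12 = 0.666667% = 0.00666667.
At €210.00/mo: n = ⌈−ln(1 − rB₀/P)/ln(1+r)⌉ = 74 payments (last €136.47); total interest = total paid − €12,190.00 = €3,276.47.
At €285.00/mo: 51 payments (last €148.22); total interest €2,208.22.
Payments saved = 74 − 51 = 23.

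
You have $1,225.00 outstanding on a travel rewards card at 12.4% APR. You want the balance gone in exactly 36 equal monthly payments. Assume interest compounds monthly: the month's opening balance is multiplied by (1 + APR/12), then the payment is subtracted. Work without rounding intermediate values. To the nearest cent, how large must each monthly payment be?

Monthly rate r = 12.4%/12 = 1.03333% = 0.0103333.
Level-payment amortization: P = B₀·r / (1 − (1+r)^(−n)) = 1225.00·0.0103333 / (1 − 1.01033^(−36)).
Denominator 1 − (1+r)^(−36) = 0.309328619.
P = 12.6583 / 0.309328619 ≈ 40.92.

$40.92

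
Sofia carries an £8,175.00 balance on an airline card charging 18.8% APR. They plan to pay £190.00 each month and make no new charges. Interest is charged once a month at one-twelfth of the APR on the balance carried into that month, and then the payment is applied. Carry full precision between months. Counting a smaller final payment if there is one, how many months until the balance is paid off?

Monthly rate r = 18.8%/12 = 1.56667% = 0.0156667.
Recurrence: B ← B·(1+r) − £190.00.
Month 1: interest £128.07; balance after payment £8,113.08.
Month 2: interest £127.10; balance after payment £8,050.18.
Closed form: n = −ln(1 − rB₀/P)/ln(1+r) = −ln(0.32592)/ln(1.01567) ≈ 72.119, so the balance reaches zero during payment 73.

73 payments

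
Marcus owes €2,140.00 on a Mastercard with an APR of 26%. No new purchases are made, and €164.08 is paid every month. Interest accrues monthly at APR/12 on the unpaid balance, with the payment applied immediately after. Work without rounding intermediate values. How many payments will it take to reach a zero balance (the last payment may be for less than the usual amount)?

Monthly rate r = 26%/12 = 2.16667% = 0.0216667.
Recurrence: B ← B·(1+r) − €164.08.
Month 1: interest €46.37; balance after payment €2,022.29.
Month 2: interest €43.82; balance after payment €1,902.02.
Closed form: n = −ln(1 − rB₀/P)/ln(1+r) = −ln(0.71741)/ln(1.02167) ≈ 15.493, so the balance reaches zero during payment 16.

16 months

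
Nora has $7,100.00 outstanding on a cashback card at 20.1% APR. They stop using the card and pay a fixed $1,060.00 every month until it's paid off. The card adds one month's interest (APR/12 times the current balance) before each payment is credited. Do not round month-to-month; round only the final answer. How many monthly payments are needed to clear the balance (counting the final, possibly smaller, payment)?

Monthly rate r = 20.1%/12 = 1.675% = 0.01675.
Recurrence: B ← B·(1+r) − $1,060.00.
Month 1: interest $118.93; balance after payment $6,158.93.
Month 2: interest $103.16; balance after payment $5,202.09.
Closed form: n = −ln(1 − rB₀/P)/ln(1+r) = −ln(0.88781)/ln(1.01675) ≈ 7.164, so the balance reaches zero during payment 8.

8 months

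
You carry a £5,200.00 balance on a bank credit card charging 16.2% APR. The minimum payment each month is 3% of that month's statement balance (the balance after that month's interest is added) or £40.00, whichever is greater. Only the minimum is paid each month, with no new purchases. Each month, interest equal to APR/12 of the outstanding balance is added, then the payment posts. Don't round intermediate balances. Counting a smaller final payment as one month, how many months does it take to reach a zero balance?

Monthly rate r = 16.2%/12 = 1.35% = 0.0135.
While 3% of the post-interest balance exceeds £40.00, each month B ← (B·(1+r))·(1 − 0.03), i.e. B shrinks by the factor (1+r)·0.97 = 0.9831.
This holds for months 1–81. Entering month 82 the balance is £1,306.89; 3% of the post-interest balance is now below £40.00, so the flat £40.00 minimum applies from here.
From month 82 a fixed £40.00 at rate r clears £1,306.89 in 44 more payments. Total: 81 + 44 = 125 months.

125 months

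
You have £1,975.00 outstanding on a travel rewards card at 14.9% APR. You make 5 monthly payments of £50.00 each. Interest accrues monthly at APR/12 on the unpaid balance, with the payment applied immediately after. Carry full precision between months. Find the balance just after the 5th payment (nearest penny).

Monthly rate r = 14.9%/12 = 1.24167% = 0.0124167.
Each month: B ← B·(1+r) − £50.00.
Month 1: interest £24.52; balance after payment £1,949.52.
Month 2: interest £24.21; balance after payment £1,923.73.
Month 3: interest £23.89; balance after payment £1,897.62.
Month 4: interest £23.56; balance after payment £1,871.18.
Month 5: interest £23.23; balance after payment £1,844.41.

£1,844.41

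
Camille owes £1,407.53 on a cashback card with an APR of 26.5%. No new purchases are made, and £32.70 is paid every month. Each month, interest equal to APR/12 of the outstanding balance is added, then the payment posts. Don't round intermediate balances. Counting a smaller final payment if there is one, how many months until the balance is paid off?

138 payments

Monthly rate r = 26.5%/12 = 2.20833% = 0.0220833.
Recurrence: B ← B·(1+r) − £32.70.
Month 1: interest £31.08; balance after payment £1,405.91.
Month 2: interest £31.05; balance after payment £1,404.26.
Closed form: n = −ln(1 − rB₀/P)/ln(1+r) = −ln(0.049451)/ln(1.02208) ≈ 137.654, so the balance reaches zero during payment 138.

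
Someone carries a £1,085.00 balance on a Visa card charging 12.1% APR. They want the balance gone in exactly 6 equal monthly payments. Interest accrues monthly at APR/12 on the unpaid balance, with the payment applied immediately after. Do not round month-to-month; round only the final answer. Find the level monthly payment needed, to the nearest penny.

£187.27

Monthly rate r = 12.1%/12 = 1.00833% = 0.0100833.
Level-payment amortization: P = B₀·r / (1 − (1+r)^(−n)) = 1085.00·0.0100833 / (1 − 1.01008^(−6)).
Denominator 1 − (1+r)^(−6) = 0.0584209891.
P = 10.9404 / 0.0584209891 ≈ 187.27.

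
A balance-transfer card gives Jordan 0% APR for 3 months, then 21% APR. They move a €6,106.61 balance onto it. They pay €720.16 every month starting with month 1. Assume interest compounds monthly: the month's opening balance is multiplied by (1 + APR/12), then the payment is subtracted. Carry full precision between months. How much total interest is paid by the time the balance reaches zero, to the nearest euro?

€239

Promo months 1–3 at r₀ = 0%/12 = 0; months 4+ at r₁ = 21%/12 = 0.0175.
After month 3 (no interest yet): B = €6,106.61 − 3·€720.16 = €3,946.13.
Then at r₁ with €720.16/mo: n₂ = −ln(1 − r₁·B/P)/ln(1+r₁) ≈ 5.81 → 6 more payments.
Total paid = 8·€720.16 + €584.72 = €6,346.00; interest = €6,346.00 − €6,106.61 = €239.39.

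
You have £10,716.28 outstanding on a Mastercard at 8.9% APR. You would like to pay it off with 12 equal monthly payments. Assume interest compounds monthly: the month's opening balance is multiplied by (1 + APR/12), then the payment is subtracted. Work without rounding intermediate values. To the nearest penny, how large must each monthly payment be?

Monthly rate r = 8.9%/12 = 0.741667% = 0.00741667.
Level-payment amortization: P = B₀·r / (1 − (1+r)^(−n)) = 10716.28·0.00741667 / (1 − 1.00742^(−12)).
Denominator 1 − (1+r)^(−12) = 0.0848539246.
P = 79.4791 / 0.0848539246 ≈ 936.66.

£936.66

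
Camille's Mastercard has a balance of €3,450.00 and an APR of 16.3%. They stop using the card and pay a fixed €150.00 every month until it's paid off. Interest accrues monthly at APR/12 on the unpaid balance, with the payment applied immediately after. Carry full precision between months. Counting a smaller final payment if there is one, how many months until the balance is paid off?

28 months

Monthly rate r = 16.3%/12 = 1.35833% = 0.0135833.
Recurrence: B ← B·(1+r) − €150.00.
Month 1: interest €46.86; balance after payment €3,346.86.
Month 2: interest €45.46; balance after payment €3,242.32.
Closed form: n = −ln(1 − rB₀/P)/ln(1+r) = −ln(0.68758)/ln(1.01358) ≈ 27.763, so the balance reaches zero during payment 28.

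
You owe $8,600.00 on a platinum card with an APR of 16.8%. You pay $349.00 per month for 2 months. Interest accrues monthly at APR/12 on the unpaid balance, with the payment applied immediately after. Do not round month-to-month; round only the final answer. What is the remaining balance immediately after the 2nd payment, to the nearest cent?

Monthly rate r = 16.8%/12 = 1.4% = 0.014.
Each month: B ← B·(1+r) − $349.00.
Month 1: interest $120.40; balance after payment $8,371.40.
Month 2: interest $117.20; balance after payment $8,139.60.

$8,139.60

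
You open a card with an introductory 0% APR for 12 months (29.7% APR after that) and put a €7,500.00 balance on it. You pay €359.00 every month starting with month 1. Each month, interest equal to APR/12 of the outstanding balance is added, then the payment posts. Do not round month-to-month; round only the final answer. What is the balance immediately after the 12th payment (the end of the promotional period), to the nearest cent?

Promo months 1–12 at r₀ = 0%/12 = 0; months 13+ at r₁ = 29.7%/12 = 0.02475.
After month 12 (no interest yet): B = €7,500.00 − 12·€359.00 = €3,192.00.

€3,192.00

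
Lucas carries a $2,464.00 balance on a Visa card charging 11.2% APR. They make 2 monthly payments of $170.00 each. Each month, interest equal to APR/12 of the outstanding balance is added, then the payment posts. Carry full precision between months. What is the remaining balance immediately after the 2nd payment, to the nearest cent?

Monthly rate r = 11.2%/12 = 0.933333% = 0.00933333.
Each month: B ← B·(1+r) − $170.00.
Month 1: interest $23.00; balance after payment $2,317.00.
Month 2: interest $21.63; balance after payment $2,168.62.

$2,168.62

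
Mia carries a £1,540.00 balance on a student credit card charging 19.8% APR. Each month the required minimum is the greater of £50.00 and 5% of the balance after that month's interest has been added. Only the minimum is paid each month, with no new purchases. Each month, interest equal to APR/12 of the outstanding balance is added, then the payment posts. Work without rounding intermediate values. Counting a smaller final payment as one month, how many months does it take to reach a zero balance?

37 months

Monthly rate r = 19.8%/12 = 1.65% = 0.0165.
While 5% of the post-interest balance exceeds £50.00, each month B ← (B·(1+r))·(1 − 0.05), i.e. B shrinks by the factor (1+r)·0.95 = 0.96567.
This holds for months 1–13. Entering month 14 the balance is £977.97; 5% of the post-interest balance is now below £50.00, so the flat £50.00 minimum applies from here.
From month 14 a fixed £50.00 at rate r clears £977.97 in 24 more payments. Total: 13 + 24 = 37 months.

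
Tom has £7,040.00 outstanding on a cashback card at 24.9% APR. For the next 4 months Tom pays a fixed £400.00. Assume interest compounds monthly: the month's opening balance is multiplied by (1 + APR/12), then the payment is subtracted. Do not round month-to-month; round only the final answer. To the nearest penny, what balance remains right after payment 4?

£5,992.27

Monthly rate r = 24.9%/12 = 2.075% = 0.02075.
Each month: B ← B·(1+r) − £400.00.
Month 1: interest £146.08; balance after payment £6,786.08.
Month 2: interest £140.81; balance after payment £6,526.89.
Month 3: interest £135.43; balance after payment £6,262.32.
Month 4: interest £129.94; balance after payment £5,992.27.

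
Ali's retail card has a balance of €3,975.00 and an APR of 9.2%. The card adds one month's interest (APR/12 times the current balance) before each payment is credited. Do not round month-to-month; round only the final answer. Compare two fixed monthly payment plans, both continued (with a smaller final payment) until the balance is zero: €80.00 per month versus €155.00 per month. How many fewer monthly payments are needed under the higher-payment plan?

34 fewer payments

Monthly rate r = 9.2%/12 = 0.766667% = 0.00766667.
At €80.00/mo: n = ⌈−ln(1 − rB₀/P)/ln(1+r)⌉ = 63 payments (last €63.20); total interest = total paid − €3,975.00 = €1,048.20.
At €155.00/mo: 29 payments (last €103.04); total interest €468.04.
Payments saved = 63 − 29 = 34.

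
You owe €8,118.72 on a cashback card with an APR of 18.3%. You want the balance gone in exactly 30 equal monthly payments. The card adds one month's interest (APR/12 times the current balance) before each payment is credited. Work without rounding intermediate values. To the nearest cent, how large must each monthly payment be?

Monthly rate r = 18.3%/12 = 1.525% = 0.01525.
Level-payment amortization: P = B₀·r / (1 − (1+r)^(−n)) = 8118.72·0.01525 / (1 − 1.01525^(−30)).
Denominator 1 − (1+r)^(−30) = 0.364946878.
P = 123.81 / 0.364946878 ≈ 339.26.

€339.26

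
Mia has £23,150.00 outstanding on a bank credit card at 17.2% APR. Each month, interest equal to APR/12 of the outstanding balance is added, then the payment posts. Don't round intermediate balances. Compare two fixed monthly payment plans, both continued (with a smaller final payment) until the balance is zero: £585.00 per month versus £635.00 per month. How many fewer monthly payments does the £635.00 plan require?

7 fewer payments

Monthly rate r = 17.2%/12 = 1.43333% = 0.0143333.
At £585.00/mo: n = ⌈−ln(1 − rB₀/P)/ln(1+r)⌉ = 59 payments (last £496.53); total interest = total paid − £23,150.00 = £11,276.53.
At £635.00/mo: 52 payments (last £601.54); total interest £9,836.54.
Payments saved = 59 − 52 = 7.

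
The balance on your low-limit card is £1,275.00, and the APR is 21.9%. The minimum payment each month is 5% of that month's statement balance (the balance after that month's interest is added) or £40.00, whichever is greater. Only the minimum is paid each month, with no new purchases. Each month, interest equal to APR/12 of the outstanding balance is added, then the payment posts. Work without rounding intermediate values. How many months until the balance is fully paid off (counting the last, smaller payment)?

40 months

Monthly rate r = 21.9%/12 = 1.825% = 0.01825.
While 5% of the post-interest balance exceeds £40.00, each month B ← (B·(1+r))·(1 − 0.05), i.e. B shrinks by the factor (1+r)·0.95 = 0.96734.
This holds for months 1–15. Entering month 16 the balance is £774.78; 5% of the post-interest balance is now below £40.00, so the flat £40.00 minimum applies from here.
From month 16 a fixed £40.00 at rate r clears £774.78 in 25 more payments. Total: 15 + 25 = 40 months.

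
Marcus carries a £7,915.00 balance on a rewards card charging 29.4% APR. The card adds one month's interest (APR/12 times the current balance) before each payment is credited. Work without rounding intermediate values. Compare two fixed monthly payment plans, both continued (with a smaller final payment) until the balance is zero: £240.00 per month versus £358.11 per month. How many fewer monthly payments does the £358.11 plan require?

36 fewer payments

Monthly rate r = 29.4%/12 = 2.45% = 0.0245.
At £240.00/mo: n = ⌈−ln(1 − rB₀/P)/ln(1+r)⌉ = 69 payments (last £42.93); total interest = total paid − £7,915.00 = £8,447.93.
At £358.11/mo: 33 payments (last £78.42); total interest £3,622.94.
Payments saved = 69 − 33 = 36.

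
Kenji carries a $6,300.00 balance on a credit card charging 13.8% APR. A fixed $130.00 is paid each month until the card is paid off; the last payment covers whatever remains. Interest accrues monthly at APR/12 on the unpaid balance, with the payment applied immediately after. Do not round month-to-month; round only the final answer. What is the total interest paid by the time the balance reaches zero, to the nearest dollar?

$2,965

Monthly rate r = 13.8%/12 = 1.15% = 0.0115.
Payoff takes n = ⌈−ln(1 − rB₀/P)/ln(1+r)⌉ = ⌈71.266⌉ = 72 payments; the last is $34.70.
Total paid = 71·$130.00 + $34.70 = $9,264.70.
Total interest = total paid − principal = $9,264.70 − $6,300.00 = $2,964.70.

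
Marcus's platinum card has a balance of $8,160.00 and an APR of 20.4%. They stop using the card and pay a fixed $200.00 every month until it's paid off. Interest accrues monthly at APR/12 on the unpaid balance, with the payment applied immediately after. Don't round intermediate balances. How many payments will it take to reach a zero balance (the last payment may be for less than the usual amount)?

71 payments

Monthly rate r = 20.4%/12 = 1.7% = 0.017.
Recurrence: B ← B·(1+r) − $200.00.
Month 1: interest $138.72; balance after payment $8,098.72.
Month 2: interest $137.68; balance after payment $8,036.40.
Closed form: n = −ln(1 − rB₀/P)/ln(1+r) = −ln(0.3064)/ln(1.017) ≈ 70.170, so the balance reaches zero during payment 71.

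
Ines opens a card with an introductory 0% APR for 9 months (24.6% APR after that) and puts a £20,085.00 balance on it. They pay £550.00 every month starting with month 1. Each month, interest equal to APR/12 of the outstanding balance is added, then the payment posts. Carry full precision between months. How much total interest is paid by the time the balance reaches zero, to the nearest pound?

Promo months 1–9 at r₀ = 0%/12 = 0; months 10+ at r₁ = 24.6%/12 = 0.0205.
After month 9 (no interest yet): B = £20,085.00 − 9·£550.00 = £15,135.00.
Then at r₁ with £550.00/mo: n₂ = −ln(1 − r₁·B/P)/ln(1+r₁) ≈ 40.92 → 41 more payments.
Total paid = 49·£550.00 + £506.87 = £27,456.87; interest = £27,456.87 − £20,085.00 = £7,371.87.

£7,372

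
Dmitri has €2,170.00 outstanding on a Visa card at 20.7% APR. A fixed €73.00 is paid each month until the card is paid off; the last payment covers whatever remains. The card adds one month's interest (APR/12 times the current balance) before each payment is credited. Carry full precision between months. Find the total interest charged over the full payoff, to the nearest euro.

€899

Monthly rate r = 20.7%/12 = 1.725% = 0.01725.
Payoff takes n = ⌈−ln(1 − rB₀/P)/ln(1+r)⌉ = ⌈42.041⌉ = 43 payments; the last is €3.03.
Total paid = 42·€73.00 + €3.03 = €3,069.03.
Total interest = total paid − principal = €3,069.03 − €2,170.00 = €899.03.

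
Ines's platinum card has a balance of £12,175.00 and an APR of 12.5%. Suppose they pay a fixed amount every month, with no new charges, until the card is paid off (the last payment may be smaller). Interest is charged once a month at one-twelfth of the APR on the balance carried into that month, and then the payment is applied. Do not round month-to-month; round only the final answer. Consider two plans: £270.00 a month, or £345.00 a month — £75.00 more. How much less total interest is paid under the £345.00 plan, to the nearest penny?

£1,271.77

Monthly rate r = 12.5%/12 = 1.04167% = 0.0104167.
At £270.00/mo: n = ⌈−ln(1 − rB₀/P)/ln(1+r)⌉ = 62 payments (last £57.81); total interest = total paid − £12,175.00 = £4,352.81.
At £345.00/mo: 45 payments (last £76.04); total interest £3,081.04.
Interest saved = £4,352.81 − £3,081.04 = £1,271.77.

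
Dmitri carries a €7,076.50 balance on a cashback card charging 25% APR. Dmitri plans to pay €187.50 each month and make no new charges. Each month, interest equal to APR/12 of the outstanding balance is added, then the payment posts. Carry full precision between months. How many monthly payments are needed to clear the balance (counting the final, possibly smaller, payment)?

Monthly rate r = 25%/12 = 2.08333% = 0.0208333.
Recurrence: B ← B·(1+r) − €187.50.
Month 1: interest €147.43; balance after payment €7,036.43.
Month 2: interest €146.59; balance after payment €6,995.52.
Closed form: n = −ln(1 − rB₀/P)/ln(1+r) = −ln(0.21372)/ln(1.02083) ≈ 74.837, so the balance reaches zero during payment 75.

75 payments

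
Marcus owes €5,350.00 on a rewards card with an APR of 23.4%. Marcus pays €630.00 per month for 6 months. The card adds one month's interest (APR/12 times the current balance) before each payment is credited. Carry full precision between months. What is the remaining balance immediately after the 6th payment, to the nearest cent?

€2,038.13

Monthly rate r = 23.4%/12 = 1.95% = 0.0195.
Each month: B ← B·(1+r) − €630.00.
Month 1: interest €104.33; balance after payment €4,824.32.
Month 2: interest €94.07; balance after payment €4,288.40.
Month 3: interest €83.62; balance after payment €3,742.02.
Month 4: interest €72.97; balance after payment €3,184.99.
Month 5: interest €62.11; balance after payment €2,617.10.
Month 6: interest €51.03; balance after payment €2,038.13.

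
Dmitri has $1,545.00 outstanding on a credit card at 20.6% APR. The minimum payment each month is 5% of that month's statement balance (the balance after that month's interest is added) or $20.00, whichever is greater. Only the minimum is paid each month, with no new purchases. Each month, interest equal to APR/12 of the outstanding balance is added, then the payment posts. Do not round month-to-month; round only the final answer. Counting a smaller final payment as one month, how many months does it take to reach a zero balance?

65 months

Monthly rate r = 20.6%/12 = 1.71667% = 0.0171667.
While 5% of the post-interest balance exceeds $20.00, each month B ← (B·(1+r))·(1 − 0.05), i.e. B shrinks by the factor (1+r)·0.95 = 0.96631.
This holds for months 1–40. Entering month 41 the balance is $392.25; 5% of the post-interest balance is now below $20.00, so the flat $20.00 minimum applies from here.
From month 41 a fixed $20.00 at rate r clears $392.25 in 25 more payments. Total: 40 + 25 = 65 months.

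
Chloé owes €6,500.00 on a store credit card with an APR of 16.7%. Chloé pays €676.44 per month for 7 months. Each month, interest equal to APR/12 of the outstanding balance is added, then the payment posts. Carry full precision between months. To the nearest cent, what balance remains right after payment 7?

Monthly rate r = 16.7%/12 = 1.39167% = 0.0139167.
Each month: B ← B·(1+r) − €676.44.
Month 1: interest €90.46; balance after payment €5,914.02.
Month 2: interest €82.30; balance after payment €5,319.88.
Month 3: interest €74.04; balance after payment €4,717.48.
Month 4: interest €65.65; balance after payment €4,106.69.
Month 5: interest €57.15; balance after payment €3,487.40.
Month 6: interest €48.53; balance after payment €2,859.49.
Month 7: interest €39.79; balance after payment €2,222.85.

€2,222.85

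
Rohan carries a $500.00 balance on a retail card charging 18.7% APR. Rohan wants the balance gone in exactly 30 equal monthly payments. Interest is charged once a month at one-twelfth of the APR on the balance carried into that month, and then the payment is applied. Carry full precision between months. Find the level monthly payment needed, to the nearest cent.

Monthly rate r = 18.7%/12 = 1.55833% = 0.0155833.
Level-payment amortization: P = B₀·r / (1 − (1+r)^(−n)) = 500.00·0.0155833 / (1 − 1.01558^(−30)).
Denominator 1 − (1+r)^(−30) = 0.371170297.
P = 7.79167 / 0.371170297 ≈ 20.99.

$20.99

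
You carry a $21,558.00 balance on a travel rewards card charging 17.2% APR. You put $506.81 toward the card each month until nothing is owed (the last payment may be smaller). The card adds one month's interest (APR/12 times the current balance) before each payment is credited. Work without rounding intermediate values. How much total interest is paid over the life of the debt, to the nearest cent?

$11,946.46

Monthly rate r = 17.2%/12 = 1.43333% = 0.0143333.
Payoff takes n = ⌈−ln(1 − rB₀/P)/ln(1+r)⌉ = ⌈66.108⌉ = 67 payments; the last is $55.00.
Total paid = 66·$506.81 + $55.00 = $33,504.46.
Total interest = total paid − principal = $33,504.46 − $21,558.00 = $11,946.46.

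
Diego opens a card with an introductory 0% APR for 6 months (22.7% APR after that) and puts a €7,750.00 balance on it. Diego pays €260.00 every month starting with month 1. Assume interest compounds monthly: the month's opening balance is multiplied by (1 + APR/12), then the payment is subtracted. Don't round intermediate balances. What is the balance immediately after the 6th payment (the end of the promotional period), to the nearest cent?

Promo months 1–6 at r₀ = 0%/12 = 0; months 7+ at r₁ = 22.7%/12 = 0.0189167.
After month 6 (no interest yet): B = €7,750.00 − 6·€260.00 = €6,190.00.

€6,190.00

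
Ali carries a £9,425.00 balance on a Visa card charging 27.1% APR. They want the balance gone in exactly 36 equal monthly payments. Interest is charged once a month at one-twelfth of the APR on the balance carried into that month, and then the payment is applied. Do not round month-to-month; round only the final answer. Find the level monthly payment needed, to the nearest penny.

Monthly rate r = 27.1%/12 = 2.25833% = 0.0225833.
Level-payment amortization: P = B₀·r / (1 − (1+r)^(−n)) = 9425.00·0.0225833 / (1 − 1.02258^(−36)).
Denominator 1 − (1+r)^(−36) = 0.552444975.
P = 212.848 / 0.552444975 ≈ 385.28.

£385.28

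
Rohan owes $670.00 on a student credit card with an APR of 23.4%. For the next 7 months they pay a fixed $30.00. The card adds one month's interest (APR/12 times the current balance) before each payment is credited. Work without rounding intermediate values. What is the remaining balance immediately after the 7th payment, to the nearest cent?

Monthly rate r = 23.4%/12 = 1.95% = 0.0195.
Each month: B ← B·(1+r) − $30.00.
Month 1: interest $13.06; balance after payment $653.07.
Month 2: interest $12.73; balance after payment $635.80.
Month 3: interest $12.40; balance after payment $618.20.
Month 4: interest $12.05; balance after payment $600.25.
Month 5: interest $11.70; balance after payment $581.96.
Month 6: interest $11.35; balance after payment $563.31.
Month 7: interest $10.98; balance after payment $544.29.

$544.29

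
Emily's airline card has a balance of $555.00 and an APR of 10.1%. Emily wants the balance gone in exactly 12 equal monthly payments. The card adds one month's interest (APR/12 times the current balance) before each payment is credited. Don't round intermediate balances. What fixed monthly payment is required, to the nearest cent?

Monthly rate r = 10.1%/12 = 0.841667% = 0.00841667.
Level-payment amortization: P = B₀·r / (1 − (1+r)^(−n)) = 555.00·0.00841667 / (1 − 1.00842^(−12)).
Denominator 1 − (1+r)^(−12) = 0.0956848195.
P = 4.67125 / 0.0956848195 ≈ 48.82.

$48.82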